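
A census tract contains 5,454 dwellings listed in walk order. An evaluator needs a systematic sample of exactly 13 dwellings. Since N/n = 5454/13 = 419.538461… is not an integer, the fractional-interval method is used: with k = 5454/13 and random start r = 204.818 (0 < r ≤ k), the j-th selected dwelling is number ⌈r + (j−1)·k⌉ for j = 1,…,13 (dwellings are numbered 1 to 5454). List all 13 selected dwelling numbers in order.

j=1: r + 0k = 204.818 → ⌈·⌉ = 205
j=2: r + 1k = 624.356461… → ⌈·⌉ = 625
j=3: r + 2k = 1043.894923… → ⌈·⌉ = 1044
j=4: r + 3k = 1463.433384… → ⌈·⌉ = 1464
j=5: r + 4k = 1882.971846… → ⌈·⌉ = 1883
j=6: r + 5k = 2302.510307… → ⌈·⌉ = 2303
j=7: r + 6k = 2722.048769… → ⌈·⌉ = 2723
j=8: r + 7k = 3141.587230… → ⌈·⌉ = 3142
j=9: r + 8k = 3561.125692… → ⌈·⌉ = 3562
j=10: r + 9k = 3980.664153… → ⌈·⌉ = 3981
j=11: r + 10k = 4400.202615… → ⌈·⌉ = 4401
j=12: r + 11k = 4819.741076… → ⌈·⌉ = 4820
j=13: r + 12k = 5239.279538… → ⌈·⌉ = 5240

205, 625, 1044, 1464, 1883, 2303, 2723, 3142, 3562, 3981, 4401, 4820, 5240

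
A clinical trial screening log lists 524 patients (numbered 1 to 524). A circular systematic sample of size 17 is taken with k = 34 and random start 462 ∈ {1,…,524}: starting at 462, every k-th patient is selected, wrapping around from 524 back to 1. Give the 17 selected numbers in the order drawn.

462, 496, 6, 40, 74, 108, 142, 176, 210, 244, 278, 312, 346, 380, 414, 448, 482

Selection 1: 462
Selection 2: 462 + 34 = 496
Selection 3: 496 + 34 = 530 → 530 − 524 = 6
Selection 4: 6 + 34 = 40
Selection 5: 40 + 34 = 74
Selection 6: 74 + 34 = 108
Selection 7: 108 + 34 = 142
Selection 8: 142 + 34 = 176
Selection 9: 176 + 34 = 210
Selection 10: 210 + 34 = 244
Selection 11: 244 + 34 = 278
Selection 12: 278 + 34 = 312
Selection 13: 312 + 34 = 346
Selection 14: 346 + 34 = 380
Selection 15: 380 + 34 = 414
Selection 16: 414 + 34 = 448
Selection 17: 448 + 34 = 482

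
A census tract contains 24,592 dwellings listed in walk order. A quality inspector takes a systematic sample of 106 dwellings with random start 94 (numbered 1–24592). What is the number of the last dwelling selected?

k = 24592/106 = 232
106th selection = r + (106−1)·k = 94 + 105×232 = 94 + 24360 = 24454

24454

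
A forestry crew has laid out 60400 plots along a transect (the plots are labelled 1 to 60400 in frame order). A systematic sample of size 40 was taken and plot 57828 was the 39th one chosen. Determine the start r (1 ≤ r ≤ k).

k = 60400/40 = 1510
r = 57828 − (39−1)×1510 = 57828 − 57380 = 448

448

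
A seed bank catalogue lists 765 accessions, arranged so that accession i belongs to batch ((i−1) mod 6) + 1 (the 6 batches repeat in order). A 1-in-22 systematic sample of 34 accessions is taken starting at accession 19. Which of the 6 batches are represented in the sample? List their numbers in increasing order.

1, 3, 5

Consecutive selections differ by k = 22, so their batch numbers differ by 22 mod 6 = 4.
gcd(22, 6) = 2, so the sample visits 6/2 = 3 distinct residues mod 6.
Start 19 is batch 1; the batches hit are 1, 3, 5.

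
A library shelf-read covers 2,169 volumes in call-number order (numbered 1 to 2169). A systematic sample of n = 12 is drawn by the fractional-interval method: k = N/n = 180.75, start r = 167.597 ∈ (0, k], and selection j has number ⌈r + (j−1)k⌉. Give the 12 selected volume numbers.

168, 349, 530, 710, 891, 1072, 1253, 1433, 1614, 1795, 1976, 2156

j=1: r + 0k = 167.597 → ⌈·⌉ = 168
j=2: r + 1k = 348.347 → ⌈·⌉ = 349
j=3: r + 2k = 529.097 → ⌈·⌉ = 530
j=4: r + 3k = 709.847 → ⌈·⌉ = 710
j=5: r + 4k = 890.597 → ⌈·⌉ = 891
j=6: r + 5k = 1071.347 → ⌈·⌉ = 1072
j=7: r + 6k = 1252.097 → ⌈·⌉ = 1253
j=8: r + 7k = 1432.847 → ⌈·⌉ = 1433
j=9: r + 8k = 1613.597 → ⌈·⌉ = 1614
j=10: r + 9k = 1794.347 → ⌈·⌉ = 1795
j=11: r + 10k = 1975.097 → ⌈·⌉ = 1976
j=12: r + 11k = 2155.847 → ⌈·⌉ = 2156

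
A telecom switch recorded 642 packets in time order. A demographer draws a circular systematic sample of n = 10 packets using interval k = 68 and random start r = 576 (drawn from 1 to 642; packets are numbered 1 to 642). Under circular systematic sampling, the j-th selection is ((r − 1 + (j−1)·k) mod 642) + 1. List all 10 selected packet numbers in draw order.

576, 2, 70, 138, 206, 274, 342, 410, 478, 546

Selection 1: 576
Selection 2: 576 + 68 = 644 → 644 − 642 = 2
Selection 3: 2 + 68 = 70
Selection 4: 70 + 68 = 138
Selection 5: 138 + 68 = 206
Selection 6: 206 + 68 = 274
Selection 7: 274 + 68 = 342
Selection 8: 342 + 68 = 410
Selection 9: 410 + 68 = 478
Selection 10: 478 + 68 = 546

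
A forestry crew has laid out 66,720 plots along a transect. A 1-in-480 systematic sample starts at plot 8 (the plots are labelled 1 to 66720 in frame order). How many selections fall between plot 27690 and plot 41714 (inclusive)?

29

k = 480
First selection ≥ 27690: 8 + ⌈(27690−8)/480⌉·480 = 8 + 58×480 = 27848
Last selection ≤ 41714: 8 + ⌊(41714−8)/480⌋·480 = 8 + 86×480 = 41288
Count = 86 − 58 + 1 = 29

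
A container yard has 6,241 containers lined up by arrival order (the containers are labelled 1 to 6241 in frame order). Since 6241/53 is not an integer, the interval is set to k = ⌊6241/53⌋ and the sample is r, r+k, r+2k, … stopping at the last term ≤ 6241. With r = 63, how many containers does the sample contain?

k = ⌊6241/53⌋ = 117
Achieved size = ⌊(6241 − 63)/117⌋ + 1 = ⌊6178/117⌋ + 1 = 52 + 1 = 53
(last selection: 63 + 52×117 = 6147 ≤ 6241; next would be 6264 > 6241)

53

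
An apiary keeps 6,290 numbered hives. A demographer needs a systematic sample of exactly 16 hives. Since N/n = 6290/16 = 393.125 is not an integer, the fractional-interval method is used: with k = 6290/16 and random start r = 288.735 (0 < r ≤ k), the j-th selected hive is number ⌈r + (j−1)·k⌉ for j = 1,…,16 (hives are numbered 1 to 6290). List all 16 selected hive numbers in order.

289, 682, 1075, 1469, 1862, 2255, 2648, 3041, 3434, 3827, 4220, 4614, 5007, 5400, 5793, 6186

j=1: r + 0k = 288.735 → ⌈·⌉ = 289
j=2: r + 1k = 681.86 → ⌈·⌉ = 682
j=3: r + 2k = 1074.985 → ⌈·⌉ = 1075
j=4: r + 3k = 1468.11 → ⌈·⌉ = 1469
j=5: r + 4k = 1861.235 → ⌈·⌉ = 1862
j=6: r + 5k = 2254.36 → ⌈·⌉ = 2255
j=7: r + 6k = 2647.485 → ⌈·⌉ = 2648
j=8: r + 7k = 3040.61 → ⌈·⌉ = 3041
j=9: r + 8k = 3433.735 → ⌈·⌉ = 3434
j=10: r + 9k = 3826.86 → ⌈·⌉ = 3827
j=11: r + 10k = 4219.985 → ⌈·⌉ = 4220
j=12: r + 11k = 4613.11 → ⌈·⌉ = 4614
j=13: r + 12k = 5006.235 → ⌈·⌉ = 5007
j=14: r + 13k = 5399.36 → ⌈·⌉ = 5400
j=15: r + 14k = 5792.485 → ⌈·⌉ = 5793
j=16: r + 15k = 6185.61 → ⌈·⌉ = 6186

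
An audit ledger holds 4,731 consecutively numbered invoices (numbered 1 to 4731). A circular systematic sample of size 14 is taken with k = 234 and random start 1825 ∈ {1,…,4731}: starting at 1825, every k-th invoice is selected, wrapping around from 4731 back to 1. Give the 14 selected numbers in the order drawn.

1825, 2059, 2293, 2527, 2761, 2995, 3229, 3463, 3697, 3931, 4165, 4399, 4633, 136

Selection 1: 1825
Selection 2: 1825 + 234 = 2059
Selection 3: 2059 + 234 = 2293
Selection 4: 2293 + 234 = 2527
Selection 5: 2527 + 234 = 2761
Selection 6: 2761 + 234 = 2995
Selection 7: 2995 + 234 = 3229
Selection 8: 3229 + 234 = 3463
Selection 9: 3463 + 234 = 3697
Selection 10: 3697 + 234 = 3931
Selection 11: 3931 + 234 = 4165
Selection 12: 4165 + 234 = 4399
Selection 13: 4399 + 234 = 4633
Selection 14: 4633 + 234 = 4867 → 4867 − 4731 = 136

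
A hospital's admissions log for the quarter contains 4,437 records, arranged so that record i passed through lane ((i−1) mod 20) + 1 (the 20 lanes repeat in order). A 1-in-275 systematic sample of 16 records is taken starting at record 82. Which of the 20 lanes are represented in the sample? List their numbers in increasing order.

2, 7, 12, 17

Consecutive selections differ by k = 275, so their lane numbers differ by 275 mod 20 = 15.
gcd(275, 20) = 5, so the sample visits 20/5 = 4 distinct residues mod 20.
Start 82 is lane 2; the lanes hit are 2, 7, 12, 17.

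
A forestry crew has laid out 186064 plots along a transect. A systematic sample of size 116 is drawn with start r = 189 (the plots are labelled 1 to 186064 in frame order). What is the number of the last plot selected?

k = 186064/116 = 1604
116th selection = r + (116−1)·k = 189 + 115×1604 = 189 + 184460 = 184649

184649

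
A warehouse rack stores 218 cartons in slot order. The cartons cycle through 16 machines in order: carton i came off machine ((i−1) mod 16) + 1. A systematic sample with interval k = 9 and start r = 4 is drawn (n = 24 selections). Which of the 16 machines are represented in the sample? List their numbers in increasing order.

Consecutive selections differ by k = 9, so their machine numbers differ by 9 mod 16 = 9.
gcd(9, 16) = 1, so the sample visits 16/1 = 16 distinct residues mod 16.
Start 4 is machine 4; the machines hit are 1, 2, 3, 4, 5, 6, 7, 8, 9, 10, 11, 12, 13, 14, 15, 16.

1, 2, 3, 4, 5, 6, 7, 8, 9, 10, 11, 12, 13, 14, 15, 16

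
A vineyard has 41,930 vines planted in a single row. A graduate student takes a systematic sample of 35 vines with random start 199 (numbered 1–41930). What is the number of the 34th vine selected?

39733

k = 41930/35 = 1198
34th selection = r + (34−1)·k = 199 + 33×1198 = 199 + 39534 = 39733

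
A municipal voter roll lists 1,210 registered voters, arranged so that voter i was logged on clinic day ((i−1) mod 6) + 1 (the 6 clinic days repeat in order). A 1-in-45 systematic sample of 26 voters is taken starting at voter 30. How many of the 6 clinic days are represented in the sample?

2

Consecutive selections differ by k = 45, so their clinic day numbers differ by 45 mod 6 = 3.
gcd(45, 6) = 3, so the sample visits 6/3 = 2 distinct residues mod 6.
Start 30 is clinic day 6; the clinic days hit are 3, 6.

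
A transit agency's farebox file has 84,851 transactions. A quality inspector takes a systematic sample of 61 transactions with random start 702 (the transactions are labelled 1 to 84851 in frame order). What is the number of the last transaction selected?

k = 84851/61 = 1391
61st selection = r + (61−1)·k = 702 + 60×1391 = 702 + 83460 = 84162

84162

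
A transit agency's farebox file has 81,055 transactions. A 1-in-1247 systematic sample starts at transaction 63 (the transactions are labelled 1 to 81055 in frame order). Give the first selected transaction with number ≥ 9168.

k = 1247
Steps past start: ⌈(9168 − 63)/1247⌉ = ⌈9105/1247⌉ = 8
Selected transaction: 63 + 8×1247 = 10039

10039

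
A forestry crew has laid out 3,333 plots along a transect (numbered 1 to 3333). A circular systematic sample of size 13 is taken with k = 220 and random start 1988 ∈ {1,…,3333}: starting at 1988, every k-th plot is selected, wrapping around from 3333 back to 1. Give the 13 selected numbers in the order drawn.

1988, 2208, 2428, 2648, 2868, 3088, 3308, 195, 415, 635, 855, 1075, 1295

Selection 1: 1988
Selection 2: 1988 + 220 = 2208
Selection 3: 2208 + 220 = 2428
Selection 4: 2428 + 220 = 2648
Selection 5: 2648 + 220 = 2868
Selection 6: 2868 + 220 = 3088
Selection 7: 3088 + 220 = 3308
Selection 8: 3308 + 220 = 3528 → 3528 − 3333 = 195
Selection 9: 195 + 220 = 415
Selection 10: 415 + 220 = 635
Selection 11: 635 + 220 = 855
Selection 12: 855 + 220 = 1075
Selection 13: 1075 + 220 = 1295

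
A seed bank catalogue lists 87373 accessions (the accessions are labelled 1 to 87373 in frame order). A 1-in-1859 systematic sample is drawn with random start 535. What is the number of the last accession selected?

86049

k = 1859
47th selection = r + (47−1)·k = 535 + 46×1859 = 535 + 85514 = 86049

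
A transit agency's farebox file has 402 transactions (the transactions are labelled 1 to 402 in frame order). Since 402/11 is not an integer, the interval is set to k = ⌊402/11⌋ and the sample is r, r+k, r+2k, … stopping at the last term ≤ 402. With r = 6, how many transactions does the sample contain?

k = ⌊402/11⌋ = 36
Achieved size = ⌊(402 − 6)/36⌋ + 1 = ⌊396/36⌋ + 1 = 11 + 1 = 12
(last selection: 6 + 11×36 = 402 ≤ 402; next would be 438 > 402)

12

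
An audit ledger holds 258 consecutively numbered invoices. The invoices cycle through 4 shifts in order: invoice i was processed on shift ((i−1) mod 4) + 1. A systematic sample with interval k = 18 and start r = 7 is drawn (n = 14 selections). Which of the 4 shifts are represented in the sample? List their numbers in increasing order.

1, 3

Consecutive selections differ by k = 18, so their shift numbers differ by 18 mod 4 = 2.
gcd(18, 4) = 2, so the sample visits 4/2 = 2 distinct residues mod 4.
Start 7 is shift 3; the shifts hit are 1, 3.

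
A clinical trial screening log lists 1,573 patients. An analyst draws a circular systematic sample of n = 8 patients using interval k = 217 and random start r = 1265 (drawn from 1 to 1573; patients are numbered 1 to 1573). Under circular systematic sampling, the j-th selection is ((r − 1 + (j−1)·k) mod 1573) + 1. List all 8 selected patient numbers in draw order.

Selection 1: 1265
Selection 2: 1265 + 217 = 1482
Selection 3: 1482 + 217 = 1699 → 1699 − 1573 = 126
Selection 4: 126 + 217 = 343
Selection 5: 343 + 217 = 560
Selection 6: 560 + 217 = 777
Selection 7: 777 + 217 = 994
Selection 8: 994 + 217 = 1211

1265, 1482, 126, 343, 560, 777, 994, 1211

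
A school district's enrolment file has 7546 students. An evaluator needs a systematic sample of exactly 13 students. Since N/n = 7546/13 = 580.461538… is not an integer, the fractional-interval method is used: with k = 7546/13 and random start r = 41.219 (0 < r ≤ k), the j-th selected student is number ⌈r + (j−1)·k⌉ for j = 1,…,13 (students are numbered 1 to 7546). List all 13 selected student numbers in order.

42, 622, 1203, 1783, 2364, 2944, 3524, 4105, 4685, 5266, 5846, 6427, 7007

j=1: r + 0k = 41.219 → ⌈·⌉ = 42
j=2: r + 1k = 621.680538… → ⌈·⌉ = 622
j=3: r + 2k = 1202.142076… → ⌈·⌉ = 1203
j=4: r + 3k = 1782.603615… → ⌈·⌉ = 1783
j=5: r + 4k = 2363.065153… → ⌈·⌉ = 2364
j=6: r + 5k = 2943.526692… → ⌈·⌉ = 2944
j=7: r + 6k = 3523.988230… → ⌈·⌉ = 3524
j=8: r + 7k = 4104.449769… → ⌈·⌉ = 4105
j=9: r + 8k = 4684.911307… → ⌈·⌉ = 4685
j=10: r + 9k = 5265.372846… → ⌈·⌉ = 5266
j=11: r + 10k = 5845.834384… → ⌈·⌉ = 5846
j=12: r + 11k = 6426.295923… → ⌈·⌉ = 6427
j=13: r + 12k = 7006.757461… → ⌈·⌉ = 7007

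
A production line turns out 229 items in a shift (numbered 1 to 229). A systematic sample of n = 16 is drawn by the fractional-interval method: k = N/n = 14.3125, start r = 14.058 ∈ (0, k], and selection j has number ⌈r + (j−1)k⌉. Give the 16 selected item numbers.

j=1: r + 0k = 14.058 → ⌈·⌉ = 15
j=2: r + 1k = 28.3705 → ⌈·⌉ = 29
j=3: r + 2k = 42.683 → ⌈·⌉ = 43
j=4: r + 3k = 56.9955 → ⌈·⌉ = 57
j=5: r + 4k = 71.308 → ⌈·⌉ = 72
j=6: r + 5k = 85.6205 → ⌈·⌉ = 86
j=7: r + 6k = 99.933 → ⌈·⌉ = 100
j=8: r + 7k = 114.2455 → ⌈·⌉ = 115
j=9: r + 8k = 128.558 → ⌈·⌉ = 129
j=10: r + 9k = 142.8705 → ⌈·⌉ = 143
j=11: r + 10k = 157.183 → ⌈·⌉ = 158
j=12: r + 11k = 171.4955 → ⌈·⌉ = 172
j=13: r + 12k = 185.808 → ⌈·⌉ = 186
j=14: r + 13k = 200.1205 → ⌈·⌉ = 201
j=15: r + 14k = 214.433 → ⌈·⌉ = 215
j=16: r + 15k = 228.7455 → ⌈·⌉ = 229

15, 29, 43, 57, 72, 86, 100, 115, 129, 143, 158, 172, 186, 201, 215, 229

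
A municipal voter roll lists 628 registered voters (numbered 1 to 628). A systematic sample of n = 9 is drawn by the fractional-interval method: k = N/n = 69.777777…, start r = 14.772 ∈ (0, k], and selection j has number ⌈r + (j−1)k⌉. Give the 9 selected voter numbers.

j=1: r + 0k = 14.772 → ⌈·⌉ = 15
j=2: r + 1k = 84.549777… → ⌈·⌉ = 85
j=3: r + 2k = 154.327555… → ⌈·⌉ = 155
j=4: r + 3k = 224.105333… → ⌈·⌉ = 225
j=5: r + 4k = 293.883111… → ⌈·⌉ = 294
j=6: r + 5k = 363.660888… → ⌈·⌉ = 364
j=7: r + 6k = 433.438666… → ⌈·⌉ = 434
j=8: r + 7k = 503.216444… → ⌈·⌉ = 504
j=9: r + 8k = 572.994222… → ⌈·⌉ = 573

15, 85, 155, 225, 294, 364, 434, 504, 573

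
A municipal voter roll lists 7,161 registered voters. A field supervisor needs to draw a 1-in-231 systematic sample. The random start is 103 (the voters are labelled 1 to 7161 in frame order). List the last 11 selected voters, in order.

21st selection = 103 + 20×231 = 4723
22nd: 4723 + 231 = 4954
23rd: 4954 + 231 = 5185
24th: 5185 + 231 = 5416
25th: 5416 + 231 = 5647
26th: 5647 + 231 = 5878
27th: 5878 + 231 = 6109
28th: 6109 + 231 = 6340
29th: 6340 + 231 = 6571
30th: 6571 + 231 = 6802
31st: 6802 + 231 = 7033

4723, 4954, 5185, 5416, 5647, 5878, 6109, 6340, 6571, 6802, 7033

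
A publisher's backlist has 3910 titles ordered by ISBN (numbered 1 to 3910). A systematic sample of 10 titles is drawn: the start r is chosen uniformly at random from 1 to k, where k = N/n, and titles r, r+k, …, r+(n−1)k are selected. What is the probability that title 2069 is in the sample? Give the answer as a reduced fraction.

k = 3910/10 = 391.
Title 2069 is selected iff r ≡ 2069 (mod 391); exactly one such r in {1,…,391}.
Inclusion probability = 1/391.

1/391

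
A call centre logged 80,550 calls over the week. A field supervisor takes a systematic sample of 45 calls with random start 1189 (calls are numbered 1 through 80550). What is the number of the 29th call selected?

51309

k = 80550/45 = 1790
29th selection = r + (29−1)·k = 1189 + 28×1790 = 1189 + 50120 = 51309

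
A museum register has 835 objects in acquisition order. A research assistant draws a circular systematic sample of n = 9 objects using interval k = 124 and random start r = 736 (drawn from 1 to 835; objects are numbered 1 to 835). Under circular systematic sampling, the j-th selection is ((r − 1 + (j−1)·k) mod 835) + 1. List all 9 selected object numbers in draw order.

736, 25, 149, 273, 397, 521, 645, 769, 58

Selection 1: 736
Selection 2: 736 + 124 = 860 → 860 − 835 = 25
Selection 3: 25 + 124 = 149
Selection 4: 149 + 124 = 273
Selection 5: 273 + 124 = 397
Selection 6: 397 + 124 = 521
Selection 7: 521 + 124 = 645
Selection 8: 645 + 124 = 769
Selection 9: 769 + 124 = 893 → 893 − 835 = 58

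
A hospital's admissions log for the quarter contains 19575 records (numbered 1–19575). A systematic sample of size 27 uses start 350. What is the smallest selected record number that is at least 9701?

k = 19575/27 = 725
Steps past start: ⌈(9701 − 350)/725⌉ = ⌈9351/725⌉ = 13
Selected record: 350 + 13×725 = 9775

9775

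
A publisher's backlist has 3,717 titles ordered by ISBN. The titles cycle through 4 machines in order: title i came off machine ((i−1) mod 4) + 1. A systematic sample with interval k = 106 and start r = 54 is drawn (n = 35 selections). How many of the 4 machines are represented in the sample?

2

Consecutive selections differ by k = 106, so their machine numbers differ by 106 mod 4 = 2.
gcd(106, 4) = 2, so the sample visits 4/2 = 2 distinct residues mod 4.
Start 54 is machine 2; the machines hit are 2, 4.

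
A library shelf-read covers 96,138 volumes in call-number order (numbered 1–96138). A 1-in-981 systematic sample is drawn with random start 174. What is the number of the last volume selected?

95331

k = 981
98th selection = r + (98−1)·k = 174 + 97×981 = 174 + 95157 = 95331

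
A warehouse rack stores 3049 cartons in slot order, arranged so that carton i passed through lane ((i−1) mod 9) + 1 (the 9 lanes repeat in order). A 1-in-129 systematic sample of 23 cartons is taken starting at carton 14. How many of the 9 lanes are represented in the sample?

Consecutive selections differ by k = 129, so their lane numbers differ by 129 mod 9 = 3.
gcd(129, 9) = 3, so the sample visits 9/3 = 3 distinct residues mod 9.
Start 14 is lane 5; the lanes hit are 2, 5, 8.

3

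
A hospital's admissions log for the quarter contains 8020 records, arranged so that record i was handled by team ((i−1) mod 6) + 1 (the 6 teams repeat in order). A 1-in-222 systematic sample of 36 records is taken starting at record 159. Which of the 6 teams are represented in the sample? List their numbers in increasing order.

3

Consecutive selections differ by k = 222, so their team numbers differ by 222 mod 6 = 0.
gcd(222, 6) = 6, so the sample visits 6/6 = 1 distinct residues mod 6.
Start 159 is team 3; the teams hit are 3.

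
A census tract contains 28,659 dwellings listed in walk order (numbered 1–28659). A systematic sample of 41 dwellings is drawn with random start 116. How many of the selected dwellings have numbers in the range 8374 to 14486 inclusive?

k = 28659/41 = 699
First selection ≥ 8374: 116 + ⌈(8374−116)/699⌉·699 = 116 + 12×699 = 8504
Last selection ≤ 14486: 116 + ⌊(14486−116)/699⌋·699 = 116 + 20×699 = 14096
Count = 20 − 12 + 1 = 9

9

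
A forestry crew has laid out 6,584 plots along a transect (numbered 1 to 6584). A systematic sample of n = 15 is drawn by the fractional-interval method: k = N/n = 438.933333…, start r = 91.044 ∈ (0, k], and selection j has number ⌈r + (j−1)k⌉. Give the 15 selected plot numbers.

j=1: r + 0k = 91.044 → ⌈·⌉ = 92
j=2: r + 1k = 529.977333… → ⌈·⌉ = 530
j=3: r + 2k = 968.910666… → ⌈·⌉ = 969
j=4: r + 3k = 1407.844 → ⌈·⌉ = 1408
j=5: r + 4k = 1846.777333… → ⌈·⌉ = 1847
j=6: r + 5k = 2285.710666… → ⌈·⌉ = 2286
j=7: r + 6k = 2724.644 → ⌈·⌉ = 2725
j=8: r + 7k = 3163.577333… → ⌈·⌉ = 3164
j=9: r + 8k = 3602.510666… → ⌈·⌉ = 3603
j=10: r + 9k = 4041.444 → ⌈·⌉ = 4042
j=11: r + 10k = 4480.377333… → ⌈·⌉ = 4481
j=12: r + 11k = 4919.310666… → ⌈·⌉ = 4920
j=13: r + 12k = 5358.244 → ⌈·⌉ = 5359
j=14: r + 13k = 5797.177333… → ⌈·⌉ = 5798
j=15: r + 14k = 6236.110666… → ⌈·⌉ = 6237

92, 530, 969, 1408, 1847, 2286, 2725, 3164, 3603, 4042, 4481, 4920, 5359, 5798, 6237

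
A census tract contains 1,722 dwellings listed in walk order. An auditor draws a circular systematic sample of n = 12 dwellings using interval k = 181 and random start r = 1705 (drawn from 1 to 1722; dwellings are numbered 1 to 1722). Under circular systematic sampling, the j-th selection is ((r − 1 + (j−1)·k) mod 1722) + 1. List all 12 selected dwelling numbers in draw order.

1705, 164, 345, 526, 707, 888, 1069, 1250, 1431, 1612, 71, 252

Selection 1: 1705
Selection 2: 1705 + 181 = 1886 → 1886 − 1722 = 164
Selection 3: 164 + 181 = 345
Selection 4: 345 + 181 = 526
Selection 5: 526 + 181 = 707
Selection 6: 707 + 181 = 888
Selection 7: 888 + 181 = 1069
Selection 8: 1069 + 181 = 1250
Selection 9: 1250 + 181 = 1431
Selection 10: 1431 + 181 = 1612
Selection 11: 1612 + 181 = 1793 → 1793 − 1722 = 71
Selection 12: 71 + 181 = 252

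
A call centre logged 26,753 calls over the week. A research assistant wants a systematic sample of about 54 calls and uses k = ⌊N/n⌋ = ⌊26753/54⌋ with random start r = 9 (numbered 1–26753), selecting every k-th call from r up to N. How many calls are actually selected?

55

k = ⌊26753/54⌋ = 495
Achieved size = ⌊(26753 − 9)/495⌋ + 1 = ⌊26744/495⌋ + 1 = 54 + 1 = 55
(last selection: 9 + 54×495 = 26739 ≤ 26753; next would be 27234 > 26753)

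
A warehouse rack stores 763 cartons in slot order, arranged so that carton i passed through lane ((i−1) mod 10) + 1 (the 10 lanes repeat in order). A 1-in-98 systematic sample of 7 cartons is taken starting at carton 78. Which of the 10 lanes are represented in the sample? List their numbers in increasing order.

2, 4, 6, 8, 10

Consecutive selections differ by k = 98, so their lane numbers differ by 98 mod 10 = 8.
gcd(98, 10) = 2, so the sample visits 10/2 = 5 distinct residues mod 10.
Start 78 is lane 8; the lanes hit are 2, 4, 6, 8, 10.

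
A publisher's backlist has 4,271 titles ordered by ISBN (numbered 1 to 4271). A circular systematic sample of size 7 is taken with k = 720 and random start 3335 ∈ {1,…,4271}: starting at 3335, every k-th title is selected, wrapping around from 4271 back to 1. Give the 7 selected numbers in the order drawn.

Selection 1: 3335
Selection 2: 3335 + 720 = 4055
Selection 3: 4055 + 720 = 4775 → 4775 − 4271 = 504
Selection 4: 504 + 720 = 1224
Selection 5: 1224 + 720 = 1944
Selection 6: 1944 + 720 = 2664
Selection 7: 2664 + 720 = 3384

3335, 4055, 504, 1224, 1944, 2664, 3384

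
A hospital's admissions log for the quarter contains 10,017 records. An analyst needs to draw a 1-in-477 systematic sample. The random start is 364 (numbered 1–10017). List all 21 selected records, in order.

364, 841, 1318, 1795, 2272, 2749, 3226, 3703, 4180, 4657, 5134, 5611, 6088, 6565, 7042, 7519, 7996, 8473, 8950, 9427, 9904

record 1: 364
record 2: 364 + 477 = 841
record 3: 841 + 477 = 1318
record 4: 1318 + 477 = 1795
record 5: 1795 + 477 = 2272
record 6: 2272 + 477 = 2749
record 7: 2749 + 477 = 3226
record 8: 3226 + 477 = 3703
record 9: 3703 + 477 = 4180
record 10: 4180 + 477 = 4657
record 11: 4657 + 477 = 5134
record 12: 5134 + 477 = 5611
record 13: 5611 + 477 = 6088
record 14: 6088 + 477 = 6565
record 15: 6565 + 477 = 7042
record 16: 7042 + 477 = 7519
record 17: 7519 + 477 = 7996
record 18: 7996 + 477 = 8473
record 19: 8473 + 477 = 8950
record 20: 8950 + 477 = 9427
record 21: 9427 + 477 = 9904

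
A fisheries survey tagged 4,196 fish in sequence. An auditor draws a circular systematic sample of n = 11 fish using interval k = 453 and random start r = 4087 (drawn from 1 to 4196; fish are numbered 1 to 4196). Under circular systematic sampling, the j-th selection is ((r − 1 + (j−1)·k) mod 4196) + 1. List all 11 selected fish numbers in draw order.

4087, 344, 797, 1250, 1703, 2156, 2609, 3062, 3515, 3968, 225

Selection 1: 4087
Selection 2: 4087 + 453 = 4540 → 4540 − 4196 = 344
Selection 3: 344 + 453 = 797
Selection 4: 797 + 453 = 1250
Selection 5: 1250 + 453 = 1703
Selection 6: 1703 + 453 = 2156
Selection 7: 2156 + 453 = 2609
Selection 8: 2609 + 453 = 3062
Selection 9: 3062 + 453 = 3515
Selection 10: 3515 + 453 = 3968
Selection 11: 3968 + 453 = 4421 → 4421 − 4196 = 225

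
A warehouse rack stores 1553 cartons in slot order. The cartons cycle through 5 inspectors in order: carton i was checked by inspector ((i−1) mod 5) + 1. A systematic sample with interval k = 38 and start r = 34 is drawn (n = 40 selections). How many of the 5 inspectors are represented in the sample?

5

Consecutive selections differ by k = 38, so their inspector numbers differ by 38 mod 5 = 3.
gcd(38, 5) = 1, so the sample visits 5/1 = 5 distinct residues mod 5.
Start 34 is inspector 4; the inspectors hit are 1, 2, 3, 4, 5.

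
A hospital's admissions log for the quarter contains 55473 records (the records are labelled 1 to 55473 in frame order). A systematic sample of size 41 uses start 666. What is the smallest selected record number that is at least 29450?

30432

k = 55473/41 = 1353
Steps past start: ⌈(29450 − 666)/1353⌉ = ⌈28784/1353⌉ = 22
Selected record: 666 + 22×1353 = 30432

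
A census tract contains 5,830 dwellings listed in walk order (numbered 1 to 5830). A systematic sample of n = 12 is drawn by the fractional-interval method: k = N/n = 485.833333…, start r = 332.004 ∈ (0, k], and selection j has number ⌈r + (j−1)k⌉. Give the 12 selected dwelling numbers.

333, 818, 1304, 1790, 2276, 2762, 3248, 3733, 4219, 4705, 5191, 5677

j=1: r + 0k = 332.004 → ⌈·⌉ = 333
j=2: r + 1k = 817.837333… → ⌈·⌉ = 818
j=3: r + 2k = 1303.670666… → ⌈·⌉ = 1304
j=4: r + 3k = 1789.504 → ⌈·⌉ = 1790
j=5: r + 4k = 2275.337333… → ⌈·⌉ = 2276
j=6: r + 5k = 2761.170666… → ⌈·⌉ = 2762
j=7: r + 6k = 3247.004 → ⌈·⌉ = 3248
j=8: r + 7k = 3732.837333… → ⌈·⌉ = 3733
j=9: r + 8k = 4218.670666… → ⌈·⌉ = 4219
j=10: r + 9k = 4704.504 → ⌈·⌉ = 4705
j=11: r + 10k = 5190.337333… → ⌈·⌉ = 5191
j=12: r + 11k = 5676.170666… → ⌈·⌉ = 5677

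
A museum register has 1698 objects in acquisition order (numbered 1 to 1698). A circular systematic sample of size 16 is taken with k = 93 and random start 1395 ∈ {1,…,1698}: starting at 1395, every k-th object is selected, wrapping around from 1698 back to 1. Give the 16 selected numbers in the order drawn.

1395, 1488, 1581, 1674, 69, 162, 255, 348, 441, 534, 627, 720, 813, 906, 999, 1092

Selection 1: 1395
Selection 2: 1395 + 93 = 1488
Selection 3: 1488 + 93 = 1581
Selection 4: 1581 + 93 = 1674
Selection 5: 1674 + 93 = 1767 → 1767 − 1698 = 69
Selection 6: 69 + 93 = 162
Selection 7: 162 + 93 = 255
Selection 8: 255 + 93 = 348
Selection 9: 348 + 93 = 441
Selection 10: 441 + 93 = 534
Selection 11: 534 + 93 = 627
Selection 12: 627 + 93 = 720
Selection 13: 720 + 93 = 813
Selection 14: 813 + 93 = 906
Selection 15: 906 + 93 = 999
Selection 16: 999 + 93 = 1092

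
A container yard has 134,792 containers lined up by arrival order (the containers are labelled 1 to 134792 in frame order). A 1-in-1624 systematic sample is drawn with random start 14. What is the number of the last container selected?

k = 1624
83rd selection = r + (83−1)·k = 14 + 82×1624 = 14 + 133168 = 133182

133182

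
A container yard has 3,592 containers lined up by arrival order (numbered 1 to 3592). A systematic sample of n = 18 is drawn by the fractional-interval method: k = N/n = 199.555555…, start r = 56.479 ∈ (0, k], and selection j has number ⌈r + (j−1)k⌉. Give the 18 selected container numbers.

j=1: r + 0k = 56.479 → ⌈·⌉ = 57
j=2: r + 1k = 256.034555… → ⌈·⌉ = 257
j=3: r + 2k = 455.590111… → ⌈·⌉ = 456
j=4: r + 3k = 655.145666… → ⌈·⌉ = 656
j=5: r + 4k = 854.701222… → ⌈·⌉ = 855
j=6: r + 5k = 1054.256777… → ⌈·⌉ = 1055
j=7: r + 6k = 1253.812333… → ⌈·⌉ = 1254
j=8: r + 7k = 1453.367888… → ⌈·⌉ = 1454
j=9: r + 8k = 1652.923444… → ⌈·⌉ = 1653
j=10: r + 9k = 1852.479 → ⌈·⌉ = 1853
j=11: r + 10k = 2052.034555… → ⌈·⌉ = 2053
j=12: r + 11k = 2251.590111… → ⌈·⌉ = 2252
j=13: r + 12k = 2451.145666… → ⌈·⌉ = 2452
j=14: r + 13k = 2650.701222… → ⌈·⌉ = 2651
j=15: r + 14k = 2850.256777… → ⌈·⌉ = 2851
j=16: r + 15k = 3049.812333… → ⌈·⌉ = 3050
j=17: r + 16k = 3249.367888… → ⌈·⌉ = 3250
j=18: r + 17k = 3448.923444… → ⌈·⌉ = 3449

57, 257, 456, 656, 855, 1055, 1254, 1454, 1653, 1853, 2053, 2252, 2452, 2651, 2851, 3050, 3250, 3449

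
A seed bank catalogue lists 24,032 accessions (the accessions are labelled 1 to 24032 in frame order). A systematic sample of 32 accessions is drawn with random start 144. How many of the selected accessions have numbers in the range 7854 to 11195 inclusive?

4

k = 24032/32 = 751
First selection ≥ 7854: 144 + ⌈(7854−144)/751⌉·751 = 144 + 11×751 = 8405
Last selection ≤ 11195: 144 + ⌊(11195−144)/751⌋·751 = 144 + 14×751 = 10658
Count = 14 − 11 + 1 = 4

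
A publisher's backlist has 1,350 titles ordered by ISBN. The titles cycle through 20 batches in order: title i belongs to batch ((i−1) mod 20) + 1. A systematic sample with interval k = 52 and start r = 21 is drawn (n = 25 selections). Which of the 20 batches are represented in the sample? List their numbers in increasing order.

Consecutive selections differ by k = 52, so their batch numbers differ by 52 mod 20 = 12.
gcd(52, 20) = 4, so the sample visits 20/4 = 5 distinct residues mod 20.
Start 21 is batch 1; the batches hit are 1, 5, 9, 13, 17.

1, 5, 9, 13, 17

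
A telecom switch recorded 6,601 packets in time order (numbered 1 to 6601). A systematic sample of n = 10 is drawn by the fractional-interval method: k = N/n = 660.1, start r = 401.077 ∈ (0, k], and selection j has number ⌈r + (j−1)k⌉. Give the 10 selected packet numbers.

402, 1062, 1722, 2382, 3042, 3702, 4362, 5022, 5682, 6342

j=1: r + 0k = 401.077 → ⌈·⌉ = 402
j=2: r + 1k = 1061.177 → ⌈·⌉ = 1062
j=3: r + 2k = 1721.277 → ⌈·⌉ = 1722
j=4: r + 3k = 2381.377 → ⌈·⌉ = 2382
j=5: r + 4k = 3041.477 → ⌈·⌉ = 3042
j=6: r + 5k = 3701.577 → ⌈·⌉ = 3702
j=7: r + 6k = 4361.677 → ⌈·⌉ = 4362
j=8: r + 7k = 5021.777 → ⌈·⌉ = 5022
j=9: r + 8k = 5681.877 → ⌈·⌉ = 5682
j=10: r + 9k = 6341.977 → ⌈·⌉ = 6342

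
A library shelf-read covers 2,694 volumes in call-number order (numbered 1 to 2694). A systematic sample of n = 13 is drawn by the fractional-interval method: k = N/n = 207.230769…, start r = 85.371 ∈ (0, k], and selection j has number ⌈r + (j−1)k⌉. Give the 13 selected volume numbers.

j=1: r + 0k = 85.371 → ⌈·⌉ = 86
j=2: r + 1k = 292.601769… → ⌈·⌉ = 293
j=3: r + 2k = 499.832538… → ⌈·⌉ = 500
j=4: r + 3k = 707.063307… → ⌈·⌉ = 708
j=5: r + 4k = 914.294076… → ⌈·⌉ = 915
j=6: r + 5k = 1121.524846… → ⌈·⌉ = 1122
j=7: r + 6k = 1328.755615… → ⌈·⌉ = 1329
j=8: r + 7k = 1535.986384… → ⌈·⌉ = 1536
j=9: r + 8k = 1743.217153… → ⌈·⌉ = 1744
j=10: r + 9k = 1950.447923… → ⌈·⌉ = 1951
j=11: r + 10k = 2157.678692… → ⌈·⌉ = 2158
j=12: r + 11k = 2364.909461… → ⌈·⌉ = 2365
j=13: r + 12k = 2572.140230… → ⌈·⌉ = 2573

86, 293, 500, 708, 915, 1122, 1329, 1536, 1744, 1951, 2158, 2365, 2573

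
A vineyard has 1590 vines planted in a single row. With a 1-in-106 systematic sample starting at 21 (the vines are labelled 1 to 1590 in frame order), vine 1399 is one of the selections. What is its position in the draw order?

k = 106
position = (1399 − 21)/106 + 1 = 1378/106 + 1 = 13 + 1 = 14

14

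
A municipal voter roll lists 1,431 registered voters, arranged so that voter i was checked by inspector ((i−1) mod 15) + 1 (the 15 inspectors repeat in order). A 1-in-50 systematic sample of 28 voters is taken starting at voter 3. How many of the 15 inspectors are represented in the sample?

Consecutive selections differ by k = 50, so their inspector numbers differ by 50 mod 15 = 5.
gcd(50, 15) = 5, so the sample visits 15/5 = 3 distinct residues mod 15.
Start 3 is inspector 3; the inspectors hit are 3, 8, 13.

3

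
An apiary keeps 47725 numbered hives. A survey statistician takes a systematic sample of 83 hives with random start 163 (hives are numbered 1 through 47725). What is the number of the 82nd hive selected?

k = 47725/83 = 575
82nd selection = r + (82−1)·k = 163 + 81×575 = 163 + 46575 = 46738

46738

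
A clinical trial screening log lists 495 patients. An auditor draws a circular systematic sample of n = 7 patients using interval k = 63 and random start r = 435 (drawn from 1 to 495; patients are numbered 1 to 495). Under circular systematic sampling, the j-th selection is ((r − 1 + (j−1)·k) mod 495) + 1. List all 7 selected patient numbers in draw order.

435, 3, 66, 129, 192, 255, 318

Selection 1: 435
Selection 2: 435 + 63 = 498 → 498 − 495 = 3
Selection 3: 3 + 63 = 66
Selection 4: 66 + 63 = 129
Selection 5: 129 + 63 = 192
Selection 6: 192 + 63 = 255
Selection 7: 255 + 63 = 318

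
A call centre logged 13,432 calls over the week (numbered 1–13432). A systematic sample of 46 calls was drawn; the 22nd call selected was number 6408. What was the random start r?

276

k = 13432/46 = 292
r = 6408 − (22−1)×292 = 6408 − 6132 = 276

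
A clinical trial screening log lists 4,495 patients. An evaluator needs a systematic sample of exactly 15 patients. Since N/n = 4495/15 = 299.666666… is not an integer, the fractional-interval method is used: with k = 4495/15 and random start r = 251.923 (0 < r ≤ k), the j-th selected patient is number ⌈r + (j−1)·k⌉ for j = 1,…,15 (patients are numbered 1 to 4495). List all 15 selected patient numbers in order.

252, 552, 852, 1151, 1451, 1751, 2050, 2350, 2650, 2949, 3249, 3549, 3848, 4148, 4448

j=1: r + 0k = 251.923 → ⌈·⌉ = 252
j=2: r + 1k = 551.589666… → ⌈·⌉ = 552
j=3: r + 2k = 851.256333… → ⌈·⌉ = 852
j=4: r + 3k = 1150.923 → ⌈·⌉ = 1151
j=5: r + 4k = 1450.589666… → ⌈·⌉ = 1451
j=6: r + 5k = 1750.256333… → ⌈·⌉ = 1751
j=7: r + 6k = 2049.923 → ⌈·⌉ = 2050
j=8: r + 7k = 2349.589666… → ⌈·⌉ = 2350
j=9: r + 8k = 2649.256333… → ⌈·⌉ = 2650
j=10: r + 9k = 2948.923 → ⌈·⌉ = 2949
j=11: r + 10k = 3248.589666… → ⌈·⌉ = 3249
j=12: r + 11k = 3548.256333… → ⌈·⌉ = 3549
j=13: r + 12k = 3847.923 → ⌈·⌉ = 3848
j=14: r + 13k = 4147.589666… → ⌈·⌉ = 4148
j=15: r + 14k = 4447.256333… → ⌈·⌉ = 4448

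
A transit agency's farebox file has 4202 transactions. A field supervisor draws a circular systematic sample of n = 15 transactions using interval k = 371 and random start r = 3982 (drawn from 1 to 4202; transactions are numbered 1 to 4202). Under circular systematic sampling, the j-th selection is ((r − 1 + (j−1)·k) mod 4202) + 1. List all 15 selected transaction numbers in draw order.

Selection 1: 3982
Selection 2: 3982 + 371 = 4353 → 4353 − 4202 = 151
Selection 3: 151 + 371 = 522
Selection 4: 522 + 371 = 893
Selection 5: 893 + 371 = 1264
Selection 6: 1264 + 371 = 1635
Selection 7: 1635 + 371 = 2006
Selection 8: 2006 + 371 = 2377
Selection 9: 2377 + 371 = 2748
Selection 10: 2748 + 371 = 3119
Selection 11: 3119 + 371 = 3490
Selection 12: 3490 + 371 = 3861
Selection 13: 3861 + 371 = 4232 → 4232 − 4202 = 30
Selection 14: 30 + 371 = 401
Selection 15: 401 + 371 = 772

3982, 151, 522, 893, 1264, 1635, 2006, 2377, 2748, 3119, 3490, 3861, 30, 401, 772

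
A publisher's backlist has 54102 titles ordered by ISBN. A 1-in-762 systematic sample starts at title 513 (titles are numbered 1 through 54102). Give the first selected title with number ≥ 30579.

k = 762
Steps past start: ⌈(30579 − 513)/762⌉ = ⌈30066/762⌉ = 40
Selected title: 513 + 40×762 = 30993

30993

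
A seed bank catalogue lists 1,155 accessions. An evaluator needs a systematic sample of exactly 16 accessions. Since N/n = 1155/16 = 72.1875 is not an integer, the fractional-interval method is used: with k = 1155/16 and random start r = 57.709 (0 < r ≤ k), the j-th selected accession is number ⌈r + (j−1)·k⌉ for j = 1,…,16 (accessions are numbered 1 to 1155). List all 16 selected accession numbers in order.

j=1: r + 0k = 57.709 → ⌈·⌉ = 58
j=2: r + 1k = 129.8965 → ⌈·⌉ = 130
j=3: r + 2k = 202.084 → ⌈·⌉ = 203
j=4: r + 3k = 274.2715 → ⌈·⌉ = 275
j=5: r + 4k = 346.459 → ⌈·⌉ = 347
j=6: r + 5k = 418.6465 → ⌈·⌉ = 419
j=7: r + 6k = 490.834 → ⌈·⌉ = 491
j=8: r + 7k = 563.0215 → ⌈·⌉ = 564
j=9: r + 8k = 635.209 → ⌈·⌉ = 636
j=10: r + 9k = 707.3965 → ⌈·⌉ = 708
j=11: r + 10k = 779.584 → ⌈·⌉ = 780
j=12: r + 11k = 851.7715 → ⌈·⌉ = 852
j=13: r + 12k = 923.959 → ⌈·⌉ = 924
j=14: r + 13k = 996.1465 → ⌈·⌉ = 997
j=15: r + 14k = 1068.334 → ⌈·⌉ = 1069
j=16: r + 15k = 1140.5215 → ⌈·⌉ = 1141

58, 130, 203, 275, 347, 419, 491, 564, 636, 708, 780, 852, 924, 997, 1069, 1141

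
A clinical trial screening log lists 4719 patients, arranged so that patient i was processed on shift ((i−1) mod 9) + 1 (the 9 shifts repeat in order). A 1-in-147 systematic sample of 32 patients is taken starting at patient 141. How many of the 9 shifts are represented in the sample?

Consecutive selections differ by k = 147, so their shift numbers differ by 147 mod 9 = 3.
gcd(147, 9) = 3, so the sample visits 9/3 = 3 distinct residues mod 9.
Start 141 is shift 6; the shifts hit are 3, 6, 9.

3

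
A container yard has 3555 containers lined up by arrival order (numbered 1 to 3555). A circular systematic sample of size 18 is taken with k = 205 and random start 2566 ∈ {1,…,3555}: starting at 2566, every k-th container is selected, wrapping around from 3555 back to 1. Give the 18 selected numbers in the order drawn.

2566, 2771, 2976, 3181, 3386, 36, 241, 446, 651, 856, 1061, 1266, 1471, 1676, 1881, 2086, 2291, 2496

Selection 1: 2566
Selection 2: 2566 + 205 = 2771
Selection 3: 2771 + 205 = 2976
Selection 4: 2976 + 205 = 3181
Selection 5: 3181 + 205 = 3386
Selection 6: 3386 + 205 = 3591 → 3591 − 3555 = 36
Selection 7: 36 + 205 = 241
Selection 8: 241 + 205 = 446
Selection 9: 446 + 205 = 651
Selection 10: 651 + 205 = 856
Selection 11: 856 + 205 = 1061
Selection 12: 1061 + 205 = 1266
Selection 13: 1266 + 205 = 1471
Selection 14: 1471 + 205 = 1676
Selection 15: 1676 + 205 = 1881
Selection 16: 1881 + 205 = 2086
Selection 17: 2086 + 205 = 2291
Selection 18: 2291 + 205 = 2496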